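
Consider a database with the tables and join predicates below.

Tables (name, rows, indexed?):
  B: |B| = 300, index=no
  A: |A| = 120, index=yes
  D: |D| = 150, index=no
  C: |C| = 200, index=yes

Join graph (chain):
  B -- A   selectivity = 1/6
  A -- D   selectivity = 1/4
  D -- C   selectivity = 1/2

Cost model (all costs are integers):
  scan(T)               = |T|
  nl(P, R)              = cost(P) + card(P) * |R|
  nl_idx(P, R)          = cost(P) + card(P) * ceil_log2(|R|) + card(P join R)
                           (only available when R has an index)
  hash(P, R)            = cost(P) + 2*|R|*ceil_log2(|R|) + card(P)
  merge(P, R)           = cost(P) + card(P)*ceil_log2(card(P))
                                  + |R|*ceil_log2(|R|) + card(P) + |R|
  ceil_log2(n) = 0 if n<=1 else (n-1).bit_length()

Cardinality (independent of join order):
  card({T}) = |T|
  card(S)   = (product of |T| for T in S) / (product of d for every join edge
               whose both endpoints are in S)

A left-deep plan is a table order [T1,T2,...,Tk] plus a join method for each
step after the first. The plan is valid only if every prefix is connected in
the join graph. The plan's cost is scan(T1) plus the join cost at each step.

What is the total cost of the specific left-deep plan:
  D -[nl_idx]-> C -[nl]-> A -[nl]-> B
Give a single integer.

step 1: scan D: cost=150, card=150
step 2: join C via nl_idx
    card(P join C) = 150*200/(2) = 15000
    cost = 150 + 150*8 + 15000 = 16350
step 3: join A via nl
    card(P join A) = 15000*120/(4) = 450000
    cost = 16350 + 15000*120 = 1816350
step 4: join B via nl
    card(P join B) = 450000*300/(6) = 22500000
    cost = 1816350 + 450000*300 = 136816350

136816350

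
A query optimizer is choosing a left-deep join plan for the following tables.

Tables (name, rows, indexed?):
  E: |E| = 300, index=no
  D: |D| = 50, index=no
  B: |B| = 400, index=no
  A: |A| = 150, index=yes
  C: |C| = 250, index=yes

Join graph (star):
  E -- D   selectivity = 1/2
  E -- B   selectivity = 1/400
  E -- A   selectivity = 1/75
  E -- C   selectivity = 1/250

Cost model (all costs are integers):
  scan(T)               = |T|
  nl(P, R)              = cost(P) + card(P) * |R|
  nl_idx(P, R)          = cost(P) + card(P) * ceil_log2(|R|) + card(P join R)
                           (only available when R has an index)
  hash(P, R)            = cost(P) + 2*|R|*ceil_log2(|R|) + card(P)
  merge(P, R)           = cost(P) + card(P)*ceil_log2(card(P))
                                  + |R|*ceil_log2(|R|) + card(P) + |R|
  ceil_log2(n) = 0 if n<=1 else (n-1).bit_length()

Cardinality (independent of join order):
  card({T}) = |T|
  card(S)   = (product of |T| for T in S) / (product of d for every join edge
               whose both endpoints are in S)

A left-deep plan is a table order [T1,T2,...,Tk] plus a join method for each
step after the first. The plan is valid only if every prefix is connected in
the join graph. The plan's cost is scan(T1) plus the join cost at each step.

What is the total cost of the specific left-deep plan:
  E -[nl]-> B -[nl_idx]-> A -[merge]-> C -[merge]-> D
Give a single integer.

step 1: scan E: cost=300, card=300
step 2: join B via nl
    card(P join B) = 300*400/(400) = 300
    cost = 300 + 300*400 = 120300
step 3: join A via nl_idx
    card(P join A) = 300*150/(75) = 600
    cost = 120300 + 300*8 + 600 = 123300
step 4: join C via merge
    card(P join C) = 600*250/(250) = 600
    cost = 123300 + 600*10 + 250*8 + 600 + 250 = 132150
step 5: join D via merge
    card(P join D) = 600*50/(2) = 15000
    cost = 132150 + 600*10 + 50*6 + 600 + 50 = 139100

139100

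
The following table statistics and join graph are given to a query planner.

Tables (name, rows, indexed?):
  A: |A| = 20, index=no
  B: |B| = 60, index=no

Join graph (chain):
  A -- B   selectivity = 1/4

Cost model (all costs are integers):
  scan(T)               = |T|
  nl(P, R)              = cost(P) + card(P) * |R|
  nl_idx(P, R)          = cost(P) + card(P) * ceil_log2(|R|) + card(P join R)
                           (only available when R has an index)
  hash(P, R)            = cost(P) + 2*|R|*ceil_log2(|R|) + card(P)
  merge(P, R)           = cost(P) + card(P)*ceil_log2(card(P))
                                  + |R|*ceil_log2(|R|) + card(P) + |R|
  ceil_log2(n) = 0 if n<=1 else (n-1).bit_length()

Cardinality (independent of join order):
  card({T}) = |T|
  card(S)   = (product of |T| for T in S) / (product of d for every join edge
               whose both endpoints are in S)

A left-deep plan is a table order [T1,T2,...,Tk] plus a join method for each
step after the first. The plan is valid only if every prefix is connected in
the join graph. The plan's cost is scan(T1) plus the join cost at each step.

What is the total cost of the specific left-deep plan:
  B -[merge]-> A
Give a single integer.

600

step 1: scan B: cost=60, card=60
step 2: join A via merge
    card(P join A) = 60*20/(4) = 300
    cost = 60 + 60*6 + 20*5 + 60 + 20 = 600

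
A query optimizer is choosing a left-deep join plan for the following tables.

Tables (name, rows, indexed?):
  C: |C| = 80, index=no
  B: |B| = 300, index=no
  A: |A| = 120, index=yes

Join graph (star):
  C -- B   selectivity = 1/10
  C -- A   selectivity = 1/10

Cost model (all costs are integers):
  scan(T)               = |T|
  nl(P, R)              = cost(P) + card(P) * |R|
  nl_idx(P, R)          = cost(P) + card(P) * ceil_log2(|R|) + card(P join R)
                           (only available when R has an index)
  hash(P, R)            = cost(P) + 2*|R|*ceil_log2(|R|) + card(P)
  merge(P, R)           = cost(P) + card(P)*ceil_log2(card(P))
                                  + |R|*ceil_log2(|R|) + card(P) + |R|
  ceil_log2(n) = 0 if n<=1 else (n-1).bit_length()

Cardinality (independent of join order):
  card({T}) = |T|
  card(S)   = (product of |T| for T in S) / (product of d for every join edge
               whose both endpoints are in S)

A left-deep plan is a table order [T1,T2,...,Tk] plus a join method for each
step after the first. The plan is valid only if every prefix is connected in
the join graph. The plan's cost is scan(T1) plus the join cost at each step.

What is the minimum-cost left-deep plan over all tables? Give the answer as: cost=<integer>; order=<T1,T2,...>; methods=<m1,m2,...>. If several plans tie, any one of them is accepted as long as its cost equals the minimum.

cost=5800; order=B,C,A; methods=hash,hash

Selinger DP (subsets sized 1..n):
  {C}: scan cost=80, card=80
  {B}: scan cost=300, card=300
  {A}: scan cost=120, card=120
  {BC}: card=2400; try (C,hash)→1720, (B,merge)→3720, (C,merge)→3940, (B,hash)→5560, (B,nl)→24080, (C,nl)→24300; best=1720 via (C,hash)
  {AC}: card=960; try (C,hash)→1360, (A,nl_idx)→1600, (A,merge)→1680, (C,merge)→1720, (A,hash)→1840, (A,nl)→9680 …(+1); best=1360 via (C,hash)
  {ABC}: card=28800; try (A,hash)→5800, (B,hash)→7720, (B,merge)→14920, (A,merge)→33880, (A,nl_idx)→47320, (B,nl)→289360 …(+1); best=5800 via (A,hash)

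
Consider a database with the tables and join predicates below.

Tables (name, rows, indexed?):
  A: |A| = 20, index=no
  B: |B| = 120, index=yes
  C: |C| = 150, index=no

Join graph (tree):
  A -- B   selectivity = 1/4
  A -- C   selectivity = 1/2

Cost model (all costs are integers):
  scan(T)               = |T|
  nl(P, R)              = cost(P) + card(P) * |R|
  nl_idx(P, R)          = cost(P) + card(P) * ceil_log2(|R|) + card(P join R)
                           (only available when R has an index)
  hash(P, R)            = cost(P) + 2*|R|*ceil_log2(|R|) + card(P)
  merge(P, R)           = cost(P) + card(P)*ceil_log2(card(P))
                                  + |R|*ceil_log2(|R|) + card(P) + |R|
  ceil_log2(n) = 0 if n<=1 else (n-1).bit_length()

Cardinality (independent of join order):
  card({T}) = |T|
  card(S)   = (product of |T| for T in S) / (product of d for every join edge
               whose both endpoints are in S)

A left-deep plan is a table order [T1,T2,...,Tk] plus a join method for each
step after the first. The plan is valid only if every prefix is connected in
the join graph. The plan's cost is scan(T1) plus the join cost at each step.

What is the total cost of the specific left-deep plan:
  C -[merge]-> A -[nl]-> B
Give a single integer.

step 1: scan C: cost=150, card=150
step 2: join A via merge
    card(P join A) = 150*20/(2) = 1500
    cost = 150 + 150*8 + 20*5 + 150 + 20 = 1620
step 3: join B via nl
    card(P join B) = 1500*120/(4) = 45000
    cost = 1620 + 1500*120 = 181620

181620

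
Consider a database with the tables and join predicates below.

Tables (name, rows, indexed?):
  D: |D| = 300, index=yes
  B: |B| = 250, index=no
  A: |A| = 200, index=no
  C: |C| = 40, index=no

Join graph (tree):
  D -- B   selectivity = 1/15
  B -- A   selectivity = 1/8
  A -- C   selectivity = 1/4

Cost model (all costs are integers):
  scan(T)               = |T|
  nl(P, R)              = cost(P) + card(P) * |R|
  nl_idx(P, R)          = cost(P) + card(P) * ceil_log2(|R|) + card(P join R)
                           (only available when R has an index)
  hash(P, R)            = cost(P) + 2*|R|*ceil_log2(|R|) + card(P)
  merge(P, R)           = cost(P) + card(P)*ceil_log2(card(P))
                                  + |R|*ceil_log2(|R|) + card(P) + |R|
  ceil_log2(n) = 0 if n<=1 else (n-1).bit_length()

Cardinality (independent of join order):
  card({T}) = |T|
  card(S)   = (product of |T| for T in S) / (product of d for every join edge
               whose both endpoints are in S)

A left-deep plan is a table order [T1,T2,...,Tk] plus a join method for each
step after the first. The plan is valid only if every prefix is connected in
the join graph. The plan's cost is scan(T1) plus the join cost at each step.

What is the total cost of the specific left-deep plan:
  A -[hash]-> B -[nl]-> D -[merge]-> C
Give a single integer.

step 1: scan A: cost=200, card=200
step 2: join B via hash
    card(P join B) = 200*250/(8) = 6250
    cost = 200 + 2*250*8 + 200 = 4400
step 3: join D via nl
    card(P join D) = 6250*300/(15) = 125000
    cost = 4400 + 6250*300 = 1879400
step 4: join C via merge
    card(P join C) = 125000*40/(4) = 1250000
    cost = 1879400 + 125000*17 + 40*6 + 125000 + 40 = 4129680

4129680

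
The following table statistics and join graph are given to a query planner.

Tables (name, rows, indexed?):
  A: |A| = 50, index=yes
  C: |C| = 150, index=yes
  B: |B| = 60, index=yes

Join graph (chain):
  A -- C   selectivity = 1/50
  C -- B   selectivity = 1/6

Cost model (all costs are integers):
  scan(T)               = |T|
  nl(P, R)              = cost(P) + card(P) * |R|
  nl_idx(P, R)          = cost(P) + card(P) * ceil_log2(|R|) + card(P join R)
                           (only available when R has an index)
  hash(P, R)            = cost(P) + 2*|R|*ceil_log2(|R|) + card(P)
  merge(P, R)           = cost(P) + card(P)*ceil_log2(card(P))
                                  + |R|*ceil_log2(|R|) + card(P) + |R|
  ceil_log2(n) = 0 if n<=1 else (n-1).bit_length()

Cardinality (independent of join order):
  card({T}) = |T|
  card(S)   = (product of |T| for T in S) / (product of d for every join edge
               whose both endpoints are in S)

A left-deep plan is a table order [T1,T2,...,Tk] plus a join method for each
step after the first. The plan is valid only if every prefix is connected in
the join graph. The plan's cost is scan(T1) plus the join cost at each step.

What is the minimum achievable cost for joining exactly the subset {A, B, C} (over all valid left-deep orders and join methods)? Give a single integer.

1470

Selinger DP over subsets of {A,B,C}:
  {A}: scan cost=50, card=50
  {C}: scan cost=150, card=150
  {B}: scan cost=60, card=60
  {AC}: card=150; try (C,nl_idx)→600, (A,hash)→900, (A,nl_idx)→1200, (C,merge)→1750, (A,merge)→1850, (C,hash)→2500 …(+2); best=600 via (C,nl_idx)
  {BC}: card=1500; try (B,hash)→1020, (C,merge)→1830, (B,merge)→1920, (C,nl_idx)→2040, (C,hash)→2520, (B,nl_idx)→2550 …(+2); best=1020 via (B,hash)
  {ABC}: card=1500; try (B,hash)→1470, (B,merge)→2370, (B,nl_idx)→3000, (A,hash)→3120, (B,nl)→9600, (A,nl_idx)→11520 …(+2); best=1470 via (B,hash)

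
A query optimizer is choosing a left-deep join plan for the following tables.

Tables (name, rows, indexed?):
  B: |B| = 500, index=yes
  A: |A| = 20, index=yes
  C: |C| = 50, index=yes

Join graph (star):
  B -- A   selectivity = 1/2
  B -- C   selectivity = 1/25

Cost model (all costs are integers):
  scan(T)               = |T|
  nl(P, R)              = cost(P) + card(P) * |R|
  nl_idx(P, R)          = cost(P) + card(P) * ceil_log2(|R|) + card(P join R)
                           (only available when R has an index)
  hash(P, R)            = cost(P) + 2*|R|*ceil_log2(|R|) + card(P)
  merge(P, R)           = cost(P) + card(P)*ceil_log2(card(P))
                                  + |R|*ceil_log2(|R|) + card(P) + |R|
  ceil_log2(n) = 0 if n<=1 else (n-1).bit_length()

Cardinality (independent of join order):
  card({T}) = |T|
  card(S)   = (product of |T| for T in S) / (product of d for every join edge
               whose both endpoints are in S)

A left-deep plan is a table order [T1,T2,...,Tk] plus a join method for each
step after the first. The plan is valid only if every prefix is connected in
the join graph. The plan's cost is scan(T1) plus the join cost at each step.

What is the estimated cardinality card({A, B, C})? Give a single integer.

Tables in S: A(20), B(500), C(50)
Edges inside S: B-A(d=2), B-C(d=25)
numerator = 20 * 500 * 50 = 500000
denominator = 2 * 25 = 50
card(S) = 500000 / 50 = 10000

10000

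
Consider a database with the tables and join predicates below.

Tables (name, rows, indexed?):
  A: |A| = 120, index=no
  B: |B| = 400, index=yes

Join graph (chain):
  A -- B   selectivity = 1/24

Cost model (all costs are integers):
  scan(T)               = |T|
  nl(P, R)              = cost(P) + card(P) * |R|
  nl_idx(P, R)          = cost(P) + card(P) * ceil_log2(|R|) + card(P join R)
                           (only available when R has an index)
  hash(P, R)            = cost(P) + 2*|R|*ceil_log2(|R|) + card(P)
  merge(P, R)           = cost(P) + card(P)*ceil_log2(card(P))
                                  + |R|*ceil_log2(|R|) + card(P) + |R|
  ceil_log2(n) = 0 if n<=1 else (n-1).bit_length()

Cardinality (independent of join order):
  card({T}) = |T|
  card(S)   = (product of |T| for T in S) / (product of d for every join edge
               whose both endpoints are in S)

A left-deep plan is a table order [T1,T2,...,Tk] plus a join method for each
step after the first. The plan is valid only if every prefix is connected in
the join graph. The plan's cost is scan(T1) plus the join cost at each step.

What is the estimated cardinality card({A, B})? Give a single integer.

Tables in S: A(120), B(400)
Edges inside S: A-B(d=24)
numerator = 120 * 400 = 48000
denominator = 24 = 24
card(S) = 48000 / 24 = 2000

2000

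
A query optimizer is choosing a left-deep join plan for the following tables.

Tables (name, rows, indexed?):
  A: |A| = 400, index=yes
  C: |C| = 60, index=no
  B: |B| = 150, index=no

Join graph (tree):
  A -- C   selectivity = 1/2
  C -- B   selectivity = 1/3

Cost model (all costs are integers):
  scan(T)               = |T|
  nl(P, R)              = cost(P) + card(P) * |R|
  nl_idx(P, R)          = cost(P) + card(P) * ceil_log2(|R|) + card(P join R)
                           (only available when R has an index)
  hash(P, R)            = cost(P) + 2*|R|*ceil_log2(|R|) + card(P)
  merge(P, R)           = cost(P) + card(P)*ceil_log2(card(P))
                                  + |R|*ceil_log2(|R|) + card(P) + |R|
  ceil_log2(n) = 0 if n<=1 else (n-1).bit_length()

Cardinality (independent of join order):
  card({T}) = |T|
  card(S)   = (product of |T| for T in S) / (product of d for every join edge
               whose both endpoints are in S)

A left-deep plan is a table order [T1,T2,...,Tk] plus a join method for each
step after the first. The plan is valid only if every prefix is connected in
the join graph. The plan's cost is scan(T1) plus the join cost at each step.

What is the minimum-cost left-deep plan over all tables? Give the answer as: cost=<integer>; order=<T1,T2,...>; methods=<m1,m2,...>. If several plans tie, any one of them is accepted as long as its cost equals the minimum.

Selinger DP (subsets sized 1..n):
  {A}: scan cost=400, card=400
  {C}: scan cost=60, card=60
  {B}: scan cost=150, card=150
  {AC}: card=12000; try (C,hash)→1520, (A,merge)→4480, (C,merge)→4820, (A,hash)→7320, (A,nl_idx)→12600, (A,nl)→24060 …(+1); best=1520 via (C,hash)
  {BC}: card=3000; try (C,hash)→1020, (B,merge)→1830, (C,merge)→1920, (B,hash)→2520, (B,nl)→9060, (C,nl)→9150; best=1020 via (C,hash)
  {ABC}: card=600000; try (A,hash)→11220, (B,hash)→15920, (A,merge)→44020, (B,merge)→182870, (A,nl_idx)→628020, (A,nl)→1201020 …(+1); best=11220 via (A,hash)

cost=11220; order=B,C,A; methods=hash,hash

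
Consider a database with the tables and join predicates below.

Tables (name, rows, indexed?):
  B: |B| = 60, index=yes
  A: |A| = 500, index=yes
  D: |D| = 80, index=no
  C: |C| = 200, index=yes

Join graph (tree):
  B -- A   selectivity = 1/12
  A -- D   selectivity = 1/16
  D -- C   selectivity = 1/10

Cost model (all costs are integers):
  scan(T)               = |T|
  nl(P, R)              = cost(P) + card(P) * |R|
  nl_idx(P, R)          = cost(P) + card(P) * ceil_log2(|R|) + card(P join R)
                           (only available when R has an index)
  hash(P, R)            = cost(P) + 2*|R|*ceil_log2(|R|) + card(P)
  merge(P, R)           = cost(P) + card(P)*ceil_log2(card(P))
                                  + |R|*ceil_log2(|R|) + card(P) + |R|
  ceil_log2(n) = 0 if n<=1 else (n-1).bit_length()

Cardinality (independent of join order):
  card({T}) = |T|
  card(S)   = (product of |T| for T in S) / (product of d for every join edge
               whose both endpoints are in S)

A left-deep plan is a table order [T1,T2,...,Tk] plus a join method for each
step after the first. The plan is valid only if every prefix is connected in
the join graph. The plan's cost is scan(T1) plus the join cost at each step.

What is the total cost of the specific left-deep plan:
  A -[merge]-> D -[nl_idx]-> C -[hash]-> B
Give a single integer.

126860

step 1: scan A: cost=500, card=500
step 2: join D via merge
    card(P join D) = 500*80/(16) = 2500
    cost = 500 + 500*9 + 80*7 + 500 + 80 = 6140
step 3: join C via nl_idx
    card(P join C) = 2500*200/(10) = 50000
    cost = 6140 + 2500*8 + 50000 = 76140
step 4: join B via hash
    card(P join B) = 50000*60/(12) = 250000
    cost = 76140 + 2*60*6 + 50000 = 126860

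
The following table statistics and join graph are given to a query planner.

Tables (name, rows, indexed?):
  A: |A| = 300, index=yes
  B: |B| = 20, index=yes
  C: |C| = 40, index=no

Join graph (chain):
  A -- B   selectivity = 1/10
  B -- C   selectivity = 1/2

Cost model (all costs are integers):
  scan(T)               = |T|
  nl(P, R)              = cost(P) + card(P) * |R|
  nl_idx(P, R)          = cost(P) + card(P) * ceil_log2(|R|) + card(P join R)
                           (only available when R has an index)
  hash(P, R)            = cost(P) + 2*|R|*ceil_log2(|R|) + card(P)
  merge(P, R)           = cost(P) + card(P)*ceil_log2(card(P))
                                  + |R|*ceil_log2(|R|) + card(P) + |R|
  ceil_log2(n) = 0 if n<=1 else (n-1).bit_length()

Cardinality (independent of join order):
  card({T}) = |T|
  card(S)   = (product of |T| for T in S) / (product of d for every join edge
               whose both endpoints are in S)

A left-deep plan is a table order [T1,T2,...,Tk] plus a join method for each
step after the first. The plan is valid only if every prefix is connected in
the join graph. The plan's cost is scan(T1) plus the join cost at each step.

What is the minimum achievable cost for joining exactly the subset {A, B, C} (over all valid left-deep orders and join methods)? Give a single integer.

1880

Selinger DP over subsets of {A,B,C}:
  {A}: scan cost=300, card=300
  {B}: scan cost=20, card=20
  {C}: scan cost=40, card=40
  {AB}: card=600; try (B,hash)→800, (A,nl_idx)→800, (B,nl_idx)→2400, (A,merge)→3140, (B,merge)→3420, (A,hash)→5440 …(+2); best=800 via (B,hash)
  {BC}: card=400; try (B,hash)→280, (C,merge)→420, (B,merge)→440, (C,hash)→520, (B,nl_idx)→640, (C,nl)→820 …(+1); best=280 via (B,hash)
  {ABC}: card=12000; try (C,hash)→1880, (A,hash)→6080, (A,merge)→7280, (C,merge)→7680, (A,nl_idx)→15880, (C,nl)→24800 …(+1); best=1880 via (C,hash)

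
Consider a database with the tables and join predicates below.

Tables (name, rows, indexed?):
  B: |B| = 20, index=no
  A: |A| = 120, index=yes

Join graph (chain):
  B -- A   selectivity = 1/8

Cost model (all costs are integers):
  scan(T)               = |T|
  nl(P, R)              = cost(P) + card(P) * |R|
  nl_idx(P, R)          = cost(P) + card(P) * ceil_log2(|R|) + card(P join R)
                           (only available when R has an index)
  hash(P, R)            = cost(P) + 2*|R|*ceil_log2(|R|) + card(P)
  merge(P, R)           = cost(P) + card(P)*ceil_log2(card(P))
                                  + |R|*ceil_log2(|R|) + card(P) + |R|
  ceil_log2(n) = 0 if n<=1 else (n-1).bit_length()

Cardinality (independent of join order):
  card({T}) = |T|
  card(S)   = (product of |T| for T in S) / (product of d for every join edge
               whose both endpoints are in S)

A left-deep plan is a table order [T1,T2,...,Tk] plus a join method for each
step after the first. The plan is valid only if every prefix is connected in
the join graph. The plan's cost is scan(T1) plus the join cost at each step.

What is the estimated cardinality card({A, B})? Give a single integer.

300

Tables in S: A(120), B(20)
Edges inside S: B-A(d=8)
numerator = 120 * 20 = 2400
denominator = 8 = 8
card(S) = 2400 / 8 = 300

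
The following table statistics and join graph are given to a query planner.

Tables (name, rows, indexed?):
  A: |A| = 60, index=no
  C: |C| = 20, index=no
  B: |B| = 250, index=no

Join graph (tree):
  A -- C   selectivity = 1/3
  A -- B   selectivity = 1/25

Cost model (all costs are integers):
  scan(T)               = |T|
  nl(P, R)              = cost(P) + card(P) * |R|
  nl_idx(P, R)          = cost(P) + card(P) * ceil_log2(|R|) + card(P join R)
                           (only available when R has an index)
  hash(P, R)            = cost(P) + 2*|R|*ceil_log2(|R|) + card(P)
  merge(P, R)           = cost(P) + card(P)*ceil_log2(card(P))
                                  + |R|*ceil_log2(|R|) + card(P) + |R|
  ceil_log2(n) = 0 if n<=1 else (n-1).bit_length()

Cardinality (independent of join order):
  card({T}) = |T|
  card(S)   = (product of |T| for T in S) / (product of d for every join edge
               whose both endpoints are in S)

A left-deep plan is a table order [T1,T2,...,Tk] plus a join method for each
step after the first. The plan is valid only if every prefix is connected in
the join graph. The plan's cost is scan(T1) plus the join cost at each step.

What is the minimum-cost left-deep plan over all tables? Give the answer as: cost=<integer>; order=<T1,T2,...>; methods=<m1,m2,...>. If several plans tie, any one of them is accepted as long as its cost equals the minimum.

Selinger DP (subsets sized 1..n):
  {A}: scan cost=60, card=60
  {C}: scan cost=20, card=20
  {B}: scan cost=250, card=250
  {AC}: card=400; try (C,hash)→320, (A,merge)→560, (C,merge)→600, (A,hash)→760, (A,nl)→1220, (C,nl)→1260; best=320 via (C,hash)
  {AB}: card=600; try (A,hash)→1220, (B,merge)→2730, (A,merge)→2920, (B,hash)→4120, (B,nl)→15060, (A,nl)→15250; best=1220 via (A,hash)
  {ABC}: card=4000; try (C,hash)→2020, (B,hash)→4720, (B,merge)→6570, (C,merge)→7940, (C,nl)→13220, (B,nl)→100320; best=2020 via (C,hash)

cost=2020; order=B,A,C; methods=hash,hash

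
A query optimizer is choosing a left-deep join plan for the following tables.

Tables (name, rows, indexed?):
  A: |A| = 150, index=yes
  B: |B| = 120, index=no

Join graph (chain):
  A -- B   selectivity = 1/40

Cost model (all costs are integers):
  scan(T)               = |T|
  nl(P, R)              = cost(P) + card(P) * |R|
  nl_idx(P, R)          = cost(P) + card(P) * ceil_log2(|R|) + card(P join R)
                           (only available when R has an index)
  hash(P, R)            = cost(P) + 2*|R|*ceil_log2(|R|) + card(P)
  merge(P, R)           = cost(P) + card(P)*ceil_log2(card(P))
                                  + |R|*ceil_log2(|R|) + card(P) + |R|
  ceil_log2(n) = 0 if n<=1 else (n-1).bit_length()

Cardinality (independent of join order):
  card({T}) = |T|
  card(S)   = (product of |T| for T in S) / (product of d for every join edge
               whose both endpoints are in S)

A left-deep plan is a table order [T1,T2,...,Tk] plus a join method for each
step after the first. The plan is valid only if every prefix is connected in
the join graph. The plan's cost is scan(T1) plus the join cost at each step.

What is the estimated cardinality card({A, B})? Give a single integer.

Tables in S: A(150), B(120)
Edges inside S: A-B(d=40)
numerator = 150 * 120 = 18000
denominator = 40 = 40
card(S) = 18000 / 40 = 450

450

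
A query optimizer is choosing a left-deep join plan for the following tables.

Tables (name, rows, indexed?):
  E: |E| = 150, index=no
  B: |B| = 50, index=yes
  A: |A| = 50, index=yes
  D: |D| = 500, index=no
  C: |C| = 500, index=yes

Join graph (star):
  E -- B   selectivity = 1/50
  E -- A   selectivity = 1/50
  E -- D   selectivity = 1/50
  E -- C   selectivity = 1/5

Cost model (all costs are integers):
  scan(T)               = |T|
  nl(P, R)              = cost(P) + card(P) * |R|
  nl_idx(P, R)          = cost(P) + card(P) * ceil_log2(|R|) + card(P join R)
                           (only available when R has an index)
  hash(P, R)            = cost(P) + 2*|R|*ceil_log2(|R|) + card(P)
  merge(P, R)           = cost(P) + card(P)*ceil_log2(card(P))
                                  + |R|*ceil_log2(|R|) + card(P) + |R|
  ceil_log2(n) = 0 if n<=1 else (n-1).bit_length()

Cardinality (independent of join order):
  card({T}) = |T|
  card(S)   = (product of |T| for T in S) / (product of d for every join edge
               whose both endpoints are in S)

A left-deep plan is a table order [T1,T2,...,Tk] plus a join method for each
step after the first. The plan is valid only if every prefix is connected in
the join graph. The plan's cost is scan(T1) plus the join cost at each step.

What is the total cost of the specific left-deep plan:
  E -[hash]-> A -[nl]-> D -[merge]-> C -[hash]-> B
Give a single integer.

249500

step 1: scan E: cost=150, card=150
step 2: join A via hash
    card(P join A) = 150*50/(50) = 150
    cost = 150 + 2*50*6 + 150 = 900
step 3: join D via nl
    card(P join D) = 150*500/(50) = 1500
    cost = 900 + 150*500 = 75900
step 4: join C via merge
    card(P join C) = 1500*500/(5) = 150000
    cost = 75900 + 1500*11 + 500*9 + 1500 + 500 = 98900
step 5: join B via hash
    card(P join B) = 150000*50/(50) = 150000
    cost = 98900 + 2*50*6 + 150000 = 249500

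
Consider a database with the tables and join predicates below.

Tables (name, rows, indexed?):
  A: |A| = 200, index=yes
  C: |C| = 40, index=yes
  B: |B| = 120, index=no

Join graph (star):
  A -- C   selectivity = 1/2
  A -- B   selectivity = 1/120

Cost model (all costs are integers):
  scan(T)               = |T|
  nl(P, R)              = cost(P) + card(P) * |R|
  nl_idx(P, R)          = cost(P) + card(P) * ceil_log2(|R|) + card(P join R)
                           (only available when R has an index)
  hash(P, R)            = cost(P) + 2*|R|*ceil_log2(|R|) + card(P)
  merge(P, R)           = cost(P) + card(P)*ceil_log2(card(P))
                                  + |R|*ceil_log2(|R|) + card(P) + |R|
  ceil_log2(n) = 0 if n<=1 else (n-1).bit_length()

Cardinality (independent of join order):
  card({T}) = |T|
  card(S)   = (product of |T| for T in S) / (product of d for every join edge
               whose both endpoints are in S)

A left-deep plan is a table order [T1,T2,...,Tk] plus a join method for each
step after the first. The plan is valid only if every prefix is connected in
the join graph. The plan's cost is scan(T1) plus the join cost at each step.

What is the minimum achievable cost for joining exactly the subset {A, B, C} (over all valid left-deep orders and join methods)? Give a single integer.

1960

Selinger DP over subsets of {A,B,C}:
  {A}: scan cost=200, card=200
  {C}: scan cost=40, card=40
  {B}: scan cost=120, card=120
  {AC}: card=4000; try (C,hash)→880, (A,merge)→2120, (C,merge)→2280, (A,hash)→3280, (A,nl_idx)→4360, (C,nl_idx)→5400 …(+2); best=880 via (C,hash)
  {AB}: card=200; try (A,nl_idx)→1280, (B,hash)→2080, (A,merge)→2880, (B,merge)→2960, (A,hash)→3440, (A,nl)→24120 …(+1); best=1280 via (A,nl_idx)
  {ABC}: card=4000; try (C,hash)→1960, (C,merge)→3360, (C,nl_idx)→6480, (B,hash)→6560, (C,nl)→9280, (B,merge)→53840 …(+1); best=1960 via (C,hash)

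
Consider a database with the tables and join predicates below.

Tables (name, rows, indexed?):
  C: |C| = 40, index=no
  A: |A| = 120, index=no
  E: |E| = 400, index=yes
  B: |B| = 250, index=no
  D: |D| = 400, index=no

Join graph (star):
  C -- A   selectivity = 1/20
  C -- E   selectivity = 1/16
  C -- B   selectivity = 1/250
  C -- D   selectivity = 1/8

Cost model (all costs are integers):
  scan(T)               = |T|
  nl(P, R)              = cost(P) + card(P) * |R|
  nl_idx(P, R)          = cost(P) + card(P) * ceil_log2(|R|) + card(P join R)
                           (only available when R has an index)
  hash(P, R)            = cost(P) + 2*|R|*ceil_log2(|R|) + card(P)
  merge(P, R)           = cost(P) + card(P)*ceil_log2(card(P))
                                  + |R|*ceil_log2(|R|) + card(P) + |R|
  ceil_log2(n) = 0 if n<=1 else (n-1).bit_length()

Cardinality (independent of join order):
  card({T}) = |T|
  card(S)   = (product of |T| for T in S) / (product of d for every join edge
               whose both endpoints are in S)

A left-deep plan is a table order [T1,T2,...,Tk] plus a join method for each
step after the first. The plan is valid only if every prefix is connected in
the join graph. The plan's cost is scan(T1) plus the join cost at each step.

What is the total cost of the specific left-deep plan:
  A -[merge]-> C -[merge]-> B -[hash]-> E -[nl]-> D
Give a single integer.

step 1: scan A: cost=120, card=120
step 2: join C via merge
    card(P join C) = 120*40/(20) = 240
    cost = 120 + 120*7 + 40*6 + 120 + 40 = 1360
step 3: join B via merge
    card(P join B) = 240*250/(250) = 240
    cost = 1360 + 240*8 + 250*8 + 240 + 250 = 5770
step 4: join E via hash
    card(P join E) = 240*400/(16) = 6000
    cost = 5770 + 2*400*9 + 240 = 13210
step 5: join D via nl
    card(P join D) = 6000*400/(8) = 300000
    cost = 13210 + 6000*400 = 2413210

2413210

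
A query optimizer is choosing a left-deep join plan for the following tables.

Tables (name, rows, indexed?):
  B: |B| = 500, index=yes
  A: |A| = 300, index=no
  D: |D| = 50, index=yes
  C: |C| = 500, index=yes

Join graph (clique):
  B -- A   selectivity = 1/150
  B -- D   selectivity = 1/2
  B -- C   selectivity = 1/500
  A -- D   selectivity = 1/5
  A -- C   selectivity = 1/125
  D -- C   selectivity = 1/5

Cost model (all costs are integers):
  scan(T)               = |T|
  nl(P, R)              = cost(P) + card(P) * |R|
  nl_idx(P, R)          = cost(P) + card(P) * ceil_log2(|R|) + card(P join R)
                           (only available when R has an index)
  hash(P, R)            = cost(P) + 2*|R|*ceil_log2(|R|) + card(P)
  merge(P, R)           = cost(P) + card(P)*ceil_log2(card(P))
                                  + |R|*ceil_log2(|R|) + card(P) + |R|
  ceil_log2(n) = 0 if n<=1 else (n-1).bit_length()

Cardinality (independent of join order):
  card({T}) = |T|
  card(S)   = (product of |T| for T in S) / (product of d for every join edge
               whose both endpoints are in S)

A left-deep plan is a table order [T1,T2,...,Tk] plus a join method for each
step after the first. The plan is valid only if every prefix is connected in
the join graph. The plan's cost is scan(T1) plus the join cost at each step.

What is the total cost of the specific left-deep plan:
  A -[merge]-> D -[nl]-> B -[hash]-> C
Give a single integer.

step 1: scan A: cost=300, card=300
step 2: join D via merge
    card(P join D) = 300*50/(5) = 3000
    cost = 300 + 300*9 + 50*6 + 300 + 50 = 3650
step 3: join B via nl
    card(P join B) = 3000*500/(150*2) = 5000
    cost = 3650 + 3000*500 = 1503650
step 4: join C via hash
    card(P join C) = 5000*500/(500*125*5) = 8
    cost = 1503650 + 2*500*9 + 5000 = 1517650

1517650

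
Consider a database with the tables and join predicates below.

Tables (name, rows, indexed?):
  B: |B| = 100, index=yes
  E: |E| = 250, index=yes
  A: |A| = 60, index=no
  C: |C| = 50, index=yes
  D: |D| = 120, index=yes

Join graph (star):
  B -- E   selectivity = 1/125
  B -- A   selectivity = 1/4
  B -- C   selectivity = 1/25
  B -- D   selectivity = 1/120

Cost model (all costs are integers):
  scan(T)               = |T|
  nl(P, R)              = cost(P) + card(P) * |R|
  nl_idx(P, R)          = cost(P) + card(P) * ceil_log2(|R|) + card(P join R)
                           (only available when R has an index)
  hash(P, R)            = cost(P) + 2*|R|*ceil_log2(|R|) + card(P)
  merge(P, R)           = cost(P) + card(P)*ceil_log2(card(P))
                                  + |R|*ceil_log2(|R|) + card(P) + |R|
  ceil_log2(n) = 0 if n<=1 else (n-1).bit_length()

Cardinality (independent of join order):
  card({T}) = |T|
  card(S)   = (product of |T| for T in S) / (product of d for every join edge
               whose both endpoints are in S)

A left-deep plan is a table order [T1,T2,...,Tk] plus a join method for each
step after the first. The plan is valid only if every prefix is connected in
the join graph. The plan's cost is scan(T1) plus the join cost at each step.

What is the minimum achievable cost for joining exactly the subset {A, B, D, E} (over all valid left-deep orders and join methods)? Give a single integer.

Selinger DP over subsets of {A,B,D,E}:
  {B}: scan cost=100, card=100
  {E}: scan cost=250, card=250
  {A}: scan cost=60, card=60
  {D}: scan cost=120, card=120
  {BE}: card=200; try (E,nl_idx)→1100, (B,hash)→1900, (B,nl_idx)→2200, (E,merge)→3150, (B,merge)→3300, (E,hash)→4200 …(+2); best=1100 via (E,nl_idx)
  {AB}: card=1500; try (A,hash)→920, (B,merge)→1280, (A,merge)→1320, (B,hash)→1520, (B,nl_idx)→1980, (B,nl)→6060 …(+1); best=920 via (A,hash)
  {BD}: card=100; try (D,nl_idx)→900, (B,nl_idx)→1060, (B,hash)→1640, (D,merge)→1860, (D,hash)→1880, (B,merge)→1880 …(+2); best=900 via (D,nl_idx)
  {ABE}: card=3000; try (A,hash)→2020, (A,merge)→3320, (E,hash)→6420, (A,nl)→13100, (E,nl_idx)→15920, (E,merge)→21170 …(+1); best=2020 via (A,hash)
  {BDE}: card=200; try (E,nl_idx)→1900, (D,nl_idx)→2700, (D,hash)→2980, (D,merge)→3860, (E,merge)→3950, (E,hash)→5000 …(+2); best=1900 via (E,nl_idx)
  {ABD}: card=1500; try (A,hash)→1720, (A,merge)→2120, (D,hash)→4100, (A,nl)→6900, (D,nl_idx)→12920, (D,merge)→19880 …(+1); best=1720 via (A,hash)
  {ABDE}: card=3000; try (A,hash)→2820, (A,merge)→4120, (D,hash)→6700, (E,hash)→7220, (A,nl)→13900, (E,nl_idx)→16720 …(+5); best=2820 via (A,hash)

2820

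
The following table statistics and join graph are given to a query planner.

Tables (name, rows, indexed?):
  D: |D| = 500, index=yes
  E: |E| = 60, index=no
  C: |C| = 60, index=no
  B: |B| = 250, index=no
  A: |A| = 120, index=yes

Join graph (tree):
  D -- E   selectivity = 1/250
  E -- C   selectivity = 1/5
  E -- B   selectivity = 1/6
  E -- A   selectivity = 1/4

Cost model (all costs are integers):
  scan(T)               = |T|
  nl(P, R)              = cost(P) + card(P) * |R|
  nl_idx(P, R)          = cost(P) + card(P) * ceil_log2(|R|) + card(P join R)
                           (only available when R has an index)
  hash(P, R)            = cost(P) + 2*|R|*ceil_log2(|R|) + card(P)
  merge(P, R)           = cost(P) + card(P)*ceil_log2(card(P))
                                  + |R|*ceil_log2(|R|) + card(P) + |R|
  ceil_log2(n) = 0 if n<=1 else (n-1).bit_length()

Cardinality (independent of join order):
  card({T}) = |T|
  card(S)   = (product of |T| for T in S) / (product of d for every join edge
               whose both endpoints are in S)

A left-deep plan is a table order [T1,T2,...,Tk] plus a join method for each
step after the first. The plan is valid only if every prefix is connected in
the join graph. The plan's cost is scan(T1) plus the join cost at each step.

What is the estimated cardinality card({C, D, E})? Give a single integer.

1440

Tables in S: C(60), D(500), E(60)
Edges inside S: D-E(d=250), E-C(d=5)
numerator = 60 * 500 * 60 = 1800000
denominator = 250 * 5 = 1250
card(S) = 1800000 / 1250 = 1440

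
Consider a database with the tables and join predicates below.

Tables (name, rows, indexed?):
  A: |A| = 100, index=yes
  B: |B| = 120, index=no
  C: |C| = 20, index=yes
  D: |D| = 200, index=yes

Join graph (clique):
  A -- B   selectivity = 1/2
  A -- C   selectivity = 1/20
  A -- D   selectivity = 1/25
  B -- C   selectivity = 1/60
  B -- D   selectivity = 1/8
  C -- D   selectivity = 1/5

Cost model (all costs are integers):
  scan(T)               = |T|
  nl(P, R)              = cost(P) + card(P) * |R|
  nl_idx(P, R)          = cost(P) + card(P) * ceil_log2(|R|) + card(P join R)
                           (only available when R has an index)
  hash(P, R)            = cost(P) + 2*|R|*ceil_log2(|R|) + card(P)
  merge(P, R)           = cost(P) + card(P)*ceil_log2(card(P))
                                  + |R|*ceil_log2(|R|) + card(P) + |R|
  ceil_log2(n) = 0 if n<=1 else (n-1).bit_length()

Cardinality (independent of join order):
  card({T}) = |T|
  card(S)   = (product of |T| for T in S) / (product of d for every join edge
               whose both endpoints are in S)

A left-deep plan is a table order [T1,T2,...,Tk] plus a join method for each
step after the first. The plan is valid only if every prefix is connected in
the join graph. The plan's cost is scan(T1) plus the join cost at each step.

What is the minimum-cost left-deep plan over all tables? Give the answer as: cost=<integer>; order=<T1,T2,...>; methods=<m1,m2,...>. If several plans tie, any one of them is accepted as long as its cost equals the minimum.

cost=1640; order=B,C,A,D; methods=hash,nl_idx,nl_idx

Selinger DP (subsets sized 1..n):
  {A}: scan cost=100, card=100
  {B}: scan cost=120, card=120
  {C}: scan cost=20, card=20
  {D}: scan cost=200, card=200
  {AB}: card=6000; try (A,hash)→1640, (B,merge)→1860, (B,hash)→1880, (A,merge)→1880, (A,nl_idx)→6960, (B,nl)→12100 …(+1); best=1640 via (A,hash)
  {AC}: card=100; try (A,nl_idx)→260, (C,hash)→400, (C,nl_idx)→700, (A,merge)→940, (C,merge)→1020, (A,hash)→1440 …(+2); best=260 via (A,nl_idx)
  {AD}: card=800; try (D,nl_idx)→1700, (A,hash)→1800, (A,nl_idx)→2400, (D,merge)→2700, (A,merge)→2800, (D,hash)→3400 …(+2); best=1700 via (D,nl_idx)
  {BC}: card=40; try (C,hash)→440, (C,nl_idx)→760, (B,merge)→1100, (C,merge)→1200, (B,hash)→1720, (B,nl)→2420 …(+1); best=440 via (C,hash)
  {BD}: card=3000; try (B,hash)→2080, (D,merge)→2880, (B,merge)→2960, (D,hash)→3440, (D,nl_idx)→4080, (D,nl)→24120 …(+1); best=2080 via (B,hash)
  {CD}: card=800; try (C,hash)→600, (D,nl_idx)→980, (D,merge)→1940, (C,nl_idx)→2000, (C,merge)→2120, (D,hash)→3240 …(+2); best=600 via (C,hash)
  {ABC}: card=100; try (A,nl_idx)→820, (A,merge)→1520, (A,hash)→1880, (B,merge)→2020, (B,hash)→2040, (A,nl)→4440 …(+5); best=820 via (A,nl_idx)
  {ABD}: card=6000; try (B,hash)→4180, (A,hash)→6480, (D,hash)→10840, (B,merge)→11460, (A,nl_idx)→29080, (A,merge)→41880 …(+5); best=4180 via (B,hash)
  {ACD}: card=160; try (D,nl_idx)→1220, (C,hash)→2700, (A,hash)→2800, (D,merge)→2860, (D,hash)→3560, (C,nl_idx)→5860 …(+6); best=1220 via (D,nl_idx)
  {BCD}: card=200; try (D,nl_idx)→960, (D,merge)→2520, (B,hash)→3080, (D,hash)→3680, (C,hash)→5280, (D,nl)→8440 …(+5); best=960 via (D,nl_idx)
  {ABCD}: card=20; try (D,nl_idx)→1640, (A,nl_idx)→2380, (A,hash)→2560, (B,hash)→3060, (D,merge)→3420, (A,merge)→3560 …(+9); best=1640 via (D,nl_idx)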